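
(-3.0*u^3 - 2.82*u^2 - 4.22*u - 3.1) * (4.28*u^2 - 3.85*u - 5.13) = -12.84*u^5 - 0.519599999999999*u^4 + 8.1854*u^3 + 17.4456*u^2 + 33.5836*u + 15.903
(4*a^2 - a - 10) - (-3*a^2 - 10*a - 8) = 7*a^2 + 9*a - 2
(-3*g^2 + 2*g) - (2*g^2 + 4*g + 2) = -5*g^2 - 2*g - 2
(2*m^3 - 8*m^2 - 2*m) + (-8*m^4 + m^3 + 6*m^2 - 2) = -8*m^4 + 3*m^3 - 2*m^2 - 2*m - 2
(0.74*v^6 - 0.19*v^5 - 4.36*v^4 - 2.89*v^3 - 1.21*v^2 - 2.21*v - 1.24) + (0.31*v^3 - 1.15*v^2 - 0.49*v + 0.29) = 0.74*v^6 - 0.19*v^5 - 4.36*v^4 - 2.58*v^3 - 2.36*v^2 - 2.7*v - 0.95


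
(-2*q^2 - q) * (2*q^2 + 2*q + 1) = -4*q^4 - 6*q^3 - 4*q^2 - q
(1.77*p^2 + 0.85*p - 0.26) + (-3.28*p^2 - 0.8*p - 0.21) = -1.51*p^2 + 0.0499999999999999*p - 0.47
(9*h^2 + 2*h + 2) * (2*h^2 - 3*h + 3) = 18*h^4 - 23*h^3 + 25*h^2 + 6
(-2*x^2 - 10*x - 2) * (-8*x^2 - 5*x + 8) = 16*x^4 + 90*x^3 + 50*x^2 - 70*x - 16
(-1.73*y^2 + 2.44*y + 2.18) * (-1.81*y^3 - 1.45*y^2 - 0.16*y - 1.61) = 3.1313*y^5 - 1.9079*y^4 - 7.207*y^3 - 0.7661*y^2 - 4.2772*y - 3.5098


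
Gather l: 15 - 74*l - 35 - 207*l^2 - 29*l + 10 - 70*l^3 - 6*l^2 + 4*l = -70*l^3 - 213*l^2 - 99*l - 10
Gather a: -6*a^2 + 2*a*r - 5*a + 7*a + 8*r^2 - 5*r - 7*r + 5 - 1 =-6*a^2 + a*(2*r + 2) + 8*r^2 - 12*r + 4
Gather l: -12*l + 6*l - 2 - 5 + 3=-6*l - 4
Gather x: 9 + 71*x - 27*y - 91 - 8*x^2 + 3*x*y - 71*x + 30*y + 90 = -8*x^2 + 3*x*y + 3*y + 8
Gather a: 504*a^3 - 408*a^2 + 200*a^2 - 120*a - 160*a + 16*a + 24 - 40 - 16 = 504*a^3 - 208*a^2 - 264*a - 32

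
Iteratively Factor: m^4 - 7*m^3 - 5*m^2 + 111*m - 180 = (m + 4)*(m^3 - 11*m^2 + 39*m - 45) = (m - 3)*(m + 4)*(m^2 - 8*m + 15) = (m - 5)*(m - 3)*(m + 4)*(m - 3)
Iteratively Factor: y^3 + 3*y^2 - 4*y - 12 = (y + 2)*(y^2 + y - 6) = (y - 2)*(y + 2)*(y + 3)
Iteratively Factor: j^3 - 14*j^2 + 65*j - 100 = (j - 5)*(j^2 - 9*j + 20) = (j - 5)*(j - 4)*(j - 5)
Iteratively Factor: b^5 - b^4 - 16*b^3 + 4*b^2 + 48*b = (b + 3)*(b^4 - 4*b^3 - 4*b^2 + 16*b) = (b - 2)*(b + 3)*(b^3 - 2*b^2 - 8*b) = (b - 2)*(b + 2)*(b + 3)*(b^2 - 4*b) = (b - 4)*(b - 2)*(b + 2)*(b + 3)*(b)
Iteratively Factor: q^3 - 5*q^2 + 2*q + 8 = (q - 2)*(q^2 - 3*q - 4) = (q - 4)*(q - 2)*(q + 1)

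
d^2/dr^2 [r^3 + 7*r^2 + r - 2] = 6*r + 14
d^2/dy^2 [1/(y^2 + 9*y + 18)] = 2*(-y^2 - 9*y + (2*y + 9)^2 - 18)/(y^2 + 9*y + 18)^3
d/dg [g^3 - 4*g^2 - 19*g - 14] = 3*g^2 - 8*g - 19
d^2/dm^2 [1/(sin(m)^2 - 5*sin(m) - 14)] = (-4*sin(m)^4 + 15*sin(m)^3 - 75*sin(m)^2 + 40*sin(m) + 78)/((sin(m) - 7)^3*(sin(m) + 2)^3)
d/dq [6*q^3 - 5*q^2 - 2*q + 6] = 18*q^2 - 10*q - 2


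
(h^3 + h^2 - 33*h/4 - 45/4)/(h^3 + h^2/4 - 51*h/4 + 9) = (4*h^2 + 16*h + 15)/(4*h^2 + 13*h - 12)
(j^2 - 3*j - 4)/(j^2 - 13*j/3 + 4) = 3*(j^2 - 3*j - 4)/(3*j^2 - 13*j + 12)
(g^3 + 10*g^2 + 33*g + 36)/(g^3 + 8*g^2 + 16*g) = (g^2 + 6*g + 9)/(g*(g + 4))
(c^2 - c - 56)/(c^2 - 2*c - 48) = (c + 7)/(c + 6)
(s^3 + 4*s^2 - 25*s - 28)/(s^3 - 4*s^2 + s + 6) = (s^2 + 3*s - 28)/(s^2 - 5*s + 6)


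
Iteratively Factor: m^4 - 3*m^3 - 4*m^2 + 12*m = (m - 3)*(m^3 - 4*m) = (m - 3)*(m + 2)*(m^2 - 2*m) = m*(m - 3)*(m + 2)*(m - 2)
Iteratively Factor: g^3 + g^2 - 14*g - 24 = (g + 3)*(g^2 - 2*g - 8) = (g - 4)*(g + 3)*(g + 2)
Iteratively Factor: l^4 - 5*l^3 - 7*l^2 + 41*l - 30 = (l - 1)*(l^3 - 4*l^2 - 11*l + 30) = (l - 5)*(l - 1)*(l^2 + l - 6) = (l - 5)*(l - 1)*(l + 3)*(l - 2)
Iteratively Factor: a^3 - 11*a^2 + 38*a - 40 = (a - 2)*(a^2 - 9*a + 20) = (a - 4)*(a - 2)*(a - 5)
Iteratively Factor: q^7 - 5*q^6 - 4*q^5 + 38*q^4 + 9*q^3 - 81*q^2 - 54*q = (q + 2)*(q^6 - 7*q^5 + 10*q^4 + 18*q^3 - 27*q^2 - 27*q) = (q - 3)*(q + 2)*(q^5 - 4*q^4 - 2*q^3 + 12*q^2 + 9*q) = (q - 3)*(q + 1)*(q + 2)*(q^4 - 5*q^3 + 3*q^2 + 9*q) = q*(q - 3)*(q + 1)*(q + 2)*(q^3 - 5*q^2 + 3*q + 9) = q*(q - 3)^2*(q + 1)*(q + 2)*(q^2 - 2*q - 3) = q*(q - 3)^2*(q + 1)^2*(q + 2)*(q - 3)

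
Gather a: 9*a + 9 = 9*a + 9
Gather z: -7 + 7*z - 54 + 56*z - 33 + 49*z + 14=112*z - 80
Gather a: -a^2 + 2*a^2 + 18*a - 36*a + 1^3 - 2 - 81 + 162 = a^2 - 18*a + 80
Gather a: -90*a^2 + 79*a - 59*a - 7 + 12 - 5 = -90*a^2 + 20*a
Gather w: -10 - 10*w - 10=-10*w - 20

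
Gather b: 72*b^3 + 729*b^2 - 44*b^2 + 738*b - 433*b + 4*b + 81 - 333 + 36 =72*b^3 + 685*b^2 + 309*b - 216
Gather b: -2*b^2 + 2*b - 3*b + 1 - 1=-2*b^2 - b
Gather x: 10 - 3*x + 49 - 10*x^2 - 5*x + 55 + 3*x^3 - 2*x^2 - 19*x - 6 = 3*x^3 - 12*x^2 - 27*x + 108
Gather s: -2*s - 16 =-2*s - 16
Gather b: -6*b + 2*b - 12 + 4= -4*b - 8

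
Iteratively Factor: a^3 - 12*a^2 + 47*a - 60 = (a - 3)*(a^2 - 9*a + 20) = (a - 4)*(a - 3)*(a - 5)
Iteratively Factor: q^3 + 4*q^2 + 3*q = (q + 1)*(q^2 + 3*q) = q*(q + 1)*(q + 3)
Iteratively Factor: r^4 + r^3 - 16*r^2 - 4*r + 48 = (r - 2)*(r^3 + 3*r^2 - 10*r - 24) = (r - 2)*(r + 2)*(r^2 + r - 12) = (r - 3)*(r - 2)*(r + 2)*(r + 4)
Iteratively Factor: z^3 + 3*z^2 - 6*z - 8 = (z - 2)*(z^2 + 5*z + 4) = (z - 2)*(z + 1)*(z + 4)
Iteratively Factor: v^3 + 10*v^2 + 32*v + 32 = (v + 4)*(v^2 + 6*v + 8) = (v + 2)*(v + 4)*(v + 4)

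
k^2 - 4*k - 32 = (k - 8)*(k + 4)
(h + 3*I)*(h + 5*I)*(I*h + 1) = I*h^3 - 7*h^2 - 7*I*h - 15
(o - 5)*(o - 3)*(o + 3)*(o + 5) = o^4 - 34*o^2 + 225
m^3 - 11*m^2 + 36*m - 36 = (m - 6)*(m - 3)*(m - 2)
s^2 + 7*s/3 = s*(s + 7/3)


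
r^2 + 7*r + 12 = (r + 3)*(r + 4)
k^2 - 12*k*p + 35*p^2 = (k - 7*p)*(k - 5*p)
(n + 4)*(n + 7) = n^2 + 11*n + 28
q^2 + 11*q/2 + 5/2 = (q + 1/2)*(q + 5)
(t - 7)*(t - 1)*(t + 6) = t^3 - 2*t^2 - 41*t + 42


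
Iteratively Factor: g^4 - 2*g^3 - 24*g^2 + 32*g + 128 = (g - 4)*(g^3 + 2*g^2 - 16*g - 32) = (g - 4)*(g + 4)*(g^2 - 2*g - 8) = (g - 4)^2*(g + 4)*(g + 2)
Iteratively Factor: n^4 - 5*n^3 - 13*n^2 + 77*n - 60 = (n - 5)*(n^3 - 13*n + 12) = (n - 5)*(n - 1)*(n^2 + n - 12) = (n - 5)*(n - 3)*(n - 1)*(n + 4)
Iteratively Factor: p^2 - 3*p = (p)*(p - 3)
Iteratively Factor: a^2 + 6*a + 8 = (a + 2)*(a + 4)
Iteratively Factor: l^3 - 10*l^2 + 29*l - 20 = (l - 5)*(l^2 - 5*l + 4) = (l - 5)*(l - 4)*(l - 1)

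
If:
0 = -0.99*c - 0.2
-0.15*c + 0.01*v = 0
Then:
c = -0.20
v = -3.03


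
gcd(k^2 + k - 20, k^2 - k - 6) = 1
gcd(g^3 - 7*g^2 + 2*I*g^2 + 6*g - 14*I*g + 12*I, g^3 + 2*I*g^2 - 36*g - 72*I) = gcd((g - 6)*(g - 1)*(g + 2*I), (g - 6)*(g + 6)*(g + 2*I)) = g^2 + g*(-6 + 2*I) - 12*I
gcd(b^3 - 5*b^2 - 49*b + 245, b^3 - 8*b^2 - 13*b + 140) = b^2 - 12*b + 35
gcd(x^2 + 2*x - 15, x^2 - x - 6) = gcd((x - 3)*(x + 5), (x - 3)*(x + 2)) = x - 3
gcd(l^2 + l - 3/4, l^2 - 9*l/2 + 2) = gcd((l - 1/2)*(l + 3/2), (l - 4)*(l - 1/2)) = l - 1/2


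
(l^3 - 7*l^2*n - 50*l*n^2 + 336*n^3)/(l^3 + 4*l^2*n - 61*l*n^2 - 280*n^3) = (l - 6*n)/(l + 5*n)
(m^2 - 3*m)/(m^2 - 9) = m/(m + 3)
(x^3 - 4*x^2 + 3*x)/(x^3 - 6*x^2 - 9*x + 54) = x*(x - 1)/(x^2 - 3*x - 18)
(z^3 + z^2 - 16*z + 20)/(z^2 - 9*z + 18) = (z^3 + z^2 - 16*z + 20)/(z^2 - 9*z + 18)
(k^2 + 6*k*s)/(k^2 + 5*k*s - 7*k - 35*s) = k*(k + 6*s)/(k^2 + 5*k*s - 7*k - 35*s)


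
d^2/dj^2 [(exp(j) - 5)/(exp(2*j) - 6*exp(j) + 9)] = (exp(2*j) - 8*exp(j) - 21)*exp(j)/(exp(4*j) - 12*exp(3*j) + 54*exp(2*j) - 108*exp(j) + 81)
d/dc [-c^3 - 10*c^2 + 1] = c*(-3*c - 20)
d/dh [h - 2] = 1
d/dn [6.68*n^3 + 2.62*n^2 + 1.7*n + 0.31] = 20.04*n^2 + 5.24*n + 1.7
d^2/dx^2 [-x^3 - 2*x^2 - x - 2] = -6*x - 4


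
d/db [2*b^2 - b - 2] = 4*b - 1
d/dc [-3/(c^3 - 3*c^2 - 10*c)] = 3*(3*c^2 - 6*c - 10)/(c^2*(-c^2 + 3*c + 10)^2)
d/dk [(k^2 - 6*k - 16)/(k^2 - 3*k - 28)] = 3*(k^2 - 8*k + 40)/(k^4 - 6*k^3 - 47*k^2 + 168*k + 784)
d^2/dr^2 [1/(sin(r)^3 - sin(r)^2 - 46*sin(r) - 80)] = (9*sin(r)^6 - 11*sin(r)^5 - 100*sin(r)^4 + 874*sin(r)^3 + 2066*sin(r)^2 - 4436*sin(r) - 4072)/(-sin(r)^3 + sin(r)^2 + 46*sin(r) + 80)^3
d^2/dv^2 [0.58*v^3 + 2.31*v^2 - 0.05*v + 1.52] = 3.48*v + 4.62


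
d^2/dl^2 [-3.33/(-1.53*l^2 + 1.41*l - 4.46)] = (-15.590394*l^2 + 14.367618*l + 3.33*(3.06*l - 1.41)*(6.12*l - 2.82) - 45.446508)/(1.53*l^2 - 1.41*l + 4.46)^3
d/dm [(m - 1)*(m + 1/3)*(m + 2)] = 3*m^2 + 8*m/3 - 5/3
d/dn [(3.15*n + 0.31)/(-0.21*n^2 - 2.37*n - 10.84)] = (0.6615*n^2 + 0.1302*n - 33.4113)/(0.0441*n^4 + 0.9954*n^3 + 10.1697*n^2 + 51.3816*n + 117.5056)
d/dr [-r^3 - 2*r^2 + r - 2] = -3*r^2 - 4*r + 1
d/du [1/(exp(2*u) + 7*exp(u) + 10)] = (-2*exp(u) - 7)*exp(u)/(exp(2*u) + 7*exp(u) + 10)^2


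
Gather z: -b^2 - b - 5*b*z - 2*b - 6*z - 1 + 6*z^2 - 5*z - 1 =-b^2 - 3*b + 6*z^2 + z*(-5*b - 11) - 2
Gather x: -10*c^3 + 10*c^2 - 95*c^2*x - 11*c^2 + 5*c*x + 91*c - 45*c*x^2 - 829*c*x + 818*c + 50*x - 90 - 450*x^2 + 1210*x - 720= -10*c^3 - c^2 + 909*c + x^2*(-45*c - 450) + x*(-95*c^2 - 824*c + 1260) - 810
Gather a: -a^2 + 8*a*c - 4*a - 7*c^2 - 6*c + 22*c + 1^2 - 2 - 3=-a^2 + a*(8*c - 4) - 7*c^2 + 16*c - 4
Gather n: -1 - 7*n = -7*n - 1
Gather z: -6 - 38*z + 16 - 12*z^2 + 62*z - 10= -12*z^2 + 24*z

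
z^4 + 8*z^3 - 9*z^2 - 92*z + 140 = (z - 2)^2*(z + 5)*(z + 7)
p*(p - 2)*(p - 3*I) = p^3 - 2*p^2 - 3*I*p^2 + 6*I*p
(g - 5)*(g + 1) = g^2 - 4*g - 5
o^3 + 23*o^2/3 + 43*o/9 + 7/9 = (o + 1/3)^2*(o + 7)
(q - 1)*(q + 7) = q^2 + 6*q - 7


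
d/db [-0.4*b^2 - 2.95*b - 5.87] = -0.8*b - 2.95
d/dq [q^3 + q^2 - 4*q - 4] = 3*q^2 + 2*q - 4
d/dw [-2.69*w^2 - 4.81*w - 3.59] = -5.38*w - 4.81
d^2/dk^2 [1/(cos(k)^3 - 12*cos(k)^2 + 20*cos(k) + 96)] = ((83*cos(k) - 96*cos(2*k) + 9*cos(3*k))*(cos(k)^3 - 12*cos(k)^2 + 20*cos(k) + 96)/4 + 2*(3*cos(k)^2 - 24*cos(k) + 20)^2*sin(k)^2)/(cos(k)^3 - 12*cos(k)^2 + 20*cos(k) + 96)^3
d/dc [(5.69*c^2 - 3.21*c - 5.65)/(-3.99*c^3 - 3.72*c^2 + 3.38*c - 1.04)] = (22.7031*c^4 - 25.6158*c^3 - 60.3395*c^2 - 53.8712*c + 22.4354)/(15.9201*c^6 + 29.6856*c^5 - 13.134*c^4 - 16.848*c^3 + 19.162*c^2 - 7.0304*c + 1.0816)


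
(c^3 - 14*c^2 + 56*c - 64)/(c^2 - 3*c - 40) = (c^2 - 6*c + 8)/(c + 5)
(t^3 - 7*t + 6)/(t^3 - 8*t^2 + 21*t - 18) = (t^2 + 2*t - 3)/(t^2 - 6*t + 9)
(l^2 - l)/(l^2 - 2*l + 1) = l/(l - 1)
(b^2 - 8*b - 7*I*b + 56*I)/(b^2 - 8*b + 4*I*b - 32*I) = (b - 7*I)/(b + 4*I)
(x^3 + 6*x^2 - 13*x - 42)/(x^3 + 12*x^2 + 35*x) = (x^2 - x - 6)/(x*(x + 5))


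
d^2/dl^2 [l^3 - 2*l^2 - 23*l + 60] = 6*l - 4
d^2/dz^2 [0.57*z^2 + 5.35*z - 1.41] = 1.14000000000000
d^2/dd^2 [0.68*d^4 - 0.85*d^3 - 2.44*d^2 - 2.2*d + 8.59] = 8.16*d^2 - 5.1*d - 4.88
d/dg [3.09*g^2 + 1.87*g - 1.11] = 6.18*g + 1.87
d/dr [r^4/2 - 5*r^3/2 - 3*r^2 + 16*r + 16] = 2*r^3 - 15*r^2/2 - 6*r + 16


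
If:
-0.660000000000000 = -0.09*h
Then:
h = 7.33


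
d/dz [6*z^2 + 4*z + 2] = 12*z + 4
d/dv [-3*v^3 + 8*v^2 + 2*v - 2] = -9*v^2 + 16*v + 2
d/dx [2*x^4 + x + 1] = 8*x^3 + 1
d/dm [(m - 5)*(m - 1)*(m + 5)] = 3*m^2 - 2*m - 25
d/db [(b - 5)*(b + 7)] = 2*b + 2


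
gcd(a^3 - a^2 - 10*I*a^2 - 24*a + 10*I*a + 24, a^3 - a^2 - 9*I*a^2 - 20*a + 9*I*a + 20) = a^2 + a*(-1 - 4*I) + 4*I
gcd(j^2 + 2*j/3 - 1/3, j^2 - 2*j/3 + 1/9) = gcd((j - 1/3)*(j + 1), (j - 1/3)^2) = j - 1/3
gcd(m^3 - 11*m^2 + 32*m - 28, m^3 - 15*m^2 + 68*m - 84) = m^2 - 9*m + 14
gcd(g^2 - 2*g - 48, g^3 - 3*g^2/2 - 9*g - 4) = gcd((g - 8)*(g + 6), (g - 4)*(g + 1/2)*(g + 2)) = 1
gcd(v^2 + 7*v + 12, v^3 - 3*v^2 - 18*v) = v + 3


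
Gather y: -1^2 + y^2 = y^2 - 1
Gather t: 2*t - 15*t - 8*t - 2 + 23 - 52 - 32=-21*t - 63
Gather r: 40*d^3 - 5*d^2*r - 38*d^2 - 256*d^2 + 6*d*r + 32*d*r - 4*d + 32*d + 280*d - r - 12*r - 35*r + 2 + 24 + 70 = 40*d^3 - 294*d^2 + 308*d + r*(-5*d^2 + 38*d - 48) + 96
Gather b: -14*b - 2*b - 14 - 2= -16*b - 16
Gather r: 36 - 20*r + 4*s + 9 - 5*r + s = -25*r + 5*s + 45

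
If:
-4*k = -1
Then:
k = 1/4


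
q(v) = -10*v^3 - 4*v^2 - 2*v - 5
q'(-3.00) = -248.00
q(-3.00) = 235.00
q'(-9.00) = -2360.00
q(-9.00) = 6979.00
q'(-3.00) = -248.00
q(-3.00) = 235.00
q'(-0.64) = -9.17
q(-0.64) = -2.74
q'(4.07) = -531.51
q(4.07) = -753.59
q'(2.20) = -164.80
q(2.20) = -135.24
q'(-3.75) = -393.88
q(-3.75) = 473.59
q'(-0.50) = -5.50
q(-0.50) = -3.75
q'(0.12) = -3.39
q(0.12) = -5.31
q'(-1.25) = -38.88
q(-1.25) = 10.78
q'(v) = -30*v^2 - 8*v - 2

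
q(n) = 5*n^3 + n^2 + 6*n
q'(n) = 15*n^2 + 2*n + 6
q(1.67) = 36.10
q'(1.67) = 51.17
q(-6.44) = -1332.62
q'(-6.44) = 615.22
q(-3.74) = -270.02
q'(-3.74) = 208.33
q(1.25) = 18.83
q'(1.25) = 31.94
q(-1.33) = -17.97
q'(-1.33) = 29.87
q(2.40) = 89.28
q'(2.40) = 97.20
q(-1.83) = -38.27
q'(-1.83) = 52.57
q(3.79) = 309.30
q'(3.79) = 229.04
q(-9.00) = -3618.00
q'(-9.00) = 1203.00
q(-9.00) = -3618.00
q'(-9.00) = 1203.00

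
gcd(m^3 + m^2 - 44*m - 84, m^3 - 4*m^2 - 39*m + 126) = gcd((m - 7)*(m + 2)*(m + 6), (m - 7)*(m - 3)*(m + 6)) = m^2 - m - 42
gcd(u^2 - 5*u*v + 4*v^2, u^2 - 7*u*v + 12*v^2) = u - 4*v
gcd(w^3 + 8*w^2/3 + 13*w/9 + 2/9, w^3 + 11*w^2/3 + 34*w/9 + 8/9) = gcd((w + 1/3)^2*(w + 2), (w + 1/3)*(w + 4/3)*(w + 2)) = w^2 + 7*w/3 + 2/3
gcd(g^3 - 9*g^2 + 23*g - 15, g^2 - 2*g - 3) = g - 3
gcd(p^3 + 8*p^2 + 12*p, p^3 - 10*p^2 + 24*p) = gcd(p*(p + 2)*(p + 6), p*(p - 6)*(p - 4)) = p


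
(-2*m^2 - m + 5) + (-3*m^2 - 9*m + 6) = -5*m^2 - 10*m + 11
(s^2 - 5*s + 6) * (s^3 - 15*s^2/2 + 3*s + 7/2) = s^5 - 25*s^4/2 + 93*s^3/2 - 113*s^2/2 + s/2 + 21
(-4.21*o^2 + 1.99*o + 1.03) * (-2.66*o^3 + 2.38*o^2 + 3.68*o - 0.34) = 11.1986*o^5 - 15.3132*o^4 - 13.4964*o^3 + 11.206*o^2 + 3.1138*o - 0.3502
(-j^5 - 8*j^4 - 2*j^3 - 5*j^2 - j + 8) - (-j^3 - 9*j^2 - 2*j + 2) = -j^5 - 8*j^4 - j^3 + 4*j^2 + j + 6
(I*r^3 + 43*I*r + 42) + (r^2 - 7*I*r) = I*r^3 + r^2 + 36*I*r + 42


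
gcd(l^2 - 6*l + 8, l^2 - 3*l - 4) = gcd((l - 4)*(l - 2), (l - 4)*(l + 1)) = l - 4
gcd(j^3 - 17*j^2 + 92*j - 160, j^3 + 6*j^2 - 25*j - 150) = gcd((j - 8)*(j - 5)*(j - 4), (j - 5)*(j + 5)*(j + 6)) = j - 5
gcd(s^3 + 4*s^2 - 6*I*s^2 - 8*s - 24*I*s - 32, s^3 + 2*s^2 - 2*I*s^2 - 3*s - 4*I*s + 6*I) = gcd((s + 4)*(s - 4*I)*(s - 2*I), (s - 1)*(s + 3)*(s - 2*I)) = s - 2*I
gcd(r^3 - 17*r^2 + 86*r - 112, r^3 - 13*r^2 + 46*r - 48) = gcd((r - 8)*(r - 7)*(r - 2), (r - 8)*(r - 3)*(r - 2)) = r^2 - 10*r + 16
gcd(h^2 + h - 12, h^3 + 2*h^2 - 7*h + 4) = h + 4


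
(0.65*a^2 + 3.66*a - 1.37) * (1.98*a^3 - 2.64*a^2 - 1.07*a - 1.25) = 1.287*a^5 + 5.5308*a^4 - 13.0705*a^3 - 1.1119*a^2 - 3.1091*a + 1.7125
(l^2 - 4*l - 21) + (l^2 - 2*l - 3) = 2*l^2 - 6*l - 24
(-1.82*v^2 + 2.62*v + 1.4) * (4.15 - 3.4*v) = 6.188*v^3 - 16.461*v^2 + 6.113*v + 5.81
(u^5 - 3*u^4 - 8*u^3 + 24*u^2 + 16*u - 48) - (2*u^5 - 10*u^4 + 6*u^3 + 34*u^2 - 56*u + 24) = -u^5 + 7*u^4 - 14*u^3 - 10*u^2 + 72*u - 72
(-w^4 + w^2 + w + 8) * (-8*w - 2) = 8*w^5 + 2*w^4 - 8*w^3 - 10*w^2 - 66*w - 16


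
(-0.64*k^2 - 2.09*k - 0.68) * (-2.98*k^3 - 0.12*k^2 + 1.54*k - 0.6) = 1.9072*k^5 + 6.305*k^4 + 1.2916*k^3 - 2.753*k^2 + 0.2068*k + 0.408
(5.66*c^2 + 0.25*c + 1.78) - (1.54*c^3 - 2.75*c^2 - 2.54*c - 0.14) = -1.54*c^3 + 8.41*c^2 + 2.79*c + 1.92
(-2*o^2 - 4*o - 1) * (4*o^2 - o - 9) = -8*o^4 - 14*o^3 + 18*o^2 + 37*o + 9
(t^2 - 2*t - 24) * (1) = t^2 - 2*t - 24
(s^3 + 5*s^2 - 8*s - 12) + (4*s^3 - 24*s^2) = 5*s^3 - 19*s^2 - 8*s - 12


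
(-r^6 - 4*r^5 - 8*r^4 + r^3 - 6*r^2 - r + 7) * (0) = 0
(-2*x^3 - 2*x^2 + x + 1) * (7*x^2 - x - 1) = -14*x^5 - 12*x^4 + 11*x^3 + 8*x^2 - 2*x - 1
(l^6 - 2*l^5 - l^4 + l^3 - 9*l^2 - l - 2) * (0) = 0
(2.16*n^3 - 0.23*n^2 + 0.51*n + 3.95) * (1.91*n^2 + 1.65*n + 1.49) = 4.1256*n^5 + 3.1247*n^4 + 3.813*n^3 + 8.0433*n^2 + 7.2774*n + 5.8855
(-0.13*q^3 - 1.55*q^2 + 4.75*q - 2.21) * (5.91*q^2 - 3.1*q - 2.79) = -0.7683*q^5 - 8.7575*q^4 + 33.2402*q^3 - 23.4616*q^2 - 6.4015*q + 6.1659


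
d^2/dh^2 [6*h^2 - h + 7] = 12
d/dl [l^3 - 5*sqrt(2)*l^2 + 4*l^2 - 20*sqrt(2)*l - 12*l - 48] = 3*l^2 - 10*sqrt(2)*l + 8*l - 20*sqrt(2) - 12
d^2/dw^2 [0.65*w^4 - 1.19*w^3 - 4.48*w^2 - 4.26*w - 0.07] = 7.8*w^2 - 7.14*w - 8.96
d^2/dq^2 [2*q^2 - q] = 4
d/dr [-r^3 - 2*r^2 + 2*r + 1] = -3*r^2 - 4*r + 2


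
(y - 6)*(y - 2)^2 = y^3 - 10*y^2 + 28*y - 24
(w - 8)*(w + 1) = w^2 - 7*w - 8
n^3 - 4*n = n*(n - 2)*(n + 2)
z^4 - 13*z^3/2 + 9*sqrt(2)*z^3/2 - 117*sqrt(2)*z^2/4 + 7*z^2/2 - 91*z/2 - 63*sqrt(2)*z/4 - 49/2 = (z - 7)*(z + 1/2)*(z + sqrt(2))*(z + 7*sqrt(2)/2)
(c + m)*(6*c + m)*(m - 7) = 6*c^2*m - 42*c^2 + 7*c*m^2 - 49*c*m + m^3 - 7*m^2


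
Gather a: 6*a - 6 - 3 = 6*a - 9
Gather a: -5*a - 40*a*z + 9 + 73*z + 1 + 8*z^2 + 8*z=a*(-40*z - 5) + 8*z^2 + 81*z + 10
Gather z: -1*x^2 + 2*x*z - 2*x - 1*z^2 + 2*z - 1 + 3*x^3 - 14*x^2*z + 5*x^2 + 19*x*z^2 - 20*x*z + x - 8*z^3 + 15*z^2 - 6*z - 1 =3*x^3 + 4*x^2 - x - 8*z^3 + z^2*(19*x + 14) + z*(-14*x^2 - 18*x - 4) - 2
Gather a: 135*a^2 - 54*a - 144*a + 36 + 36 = 135*a^2 - 198*a + 72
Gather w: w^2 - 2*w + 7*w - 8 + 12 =w^2 + 5*w + 4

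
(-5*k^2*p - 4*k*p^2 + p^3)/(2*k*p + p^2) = (-5*k^2 - 4*k*p + p^2)/(2*k + p)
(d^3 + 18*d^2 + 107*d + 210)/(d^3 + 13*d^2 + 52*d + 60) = (d + 7)/(d + 2)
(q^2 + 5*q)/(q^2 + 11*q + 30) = q/(q + 6)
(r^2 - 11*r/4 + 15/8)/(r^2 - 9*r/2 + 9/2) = (r - 5/4)/(r - 3)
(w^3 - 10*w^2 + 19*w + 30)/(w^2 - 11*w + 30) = w + 1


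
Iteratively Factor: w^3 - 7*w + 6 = (w - 2)*(w^2 + 2*w - 3) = (w - 2)*(w - 1)*(w + 3)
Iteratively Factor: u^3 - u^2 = (u)*(u^2 - u) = u^2*(u - 1)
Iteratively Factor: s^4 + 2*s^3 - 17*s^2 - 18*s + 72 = (s - 2)*(s^3 + 4*s^2 - 9*s - 36) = (s - 3)*(s - 2)*(s^2 + 7*s + 12) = (s - 3)*(s - 2)*(s + 3)*(s + 4)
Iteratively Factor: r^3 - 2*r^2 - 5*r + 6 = (r - 3)*(r^2 + r - 2) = (r - 3)*(r - 1)*(r + 2)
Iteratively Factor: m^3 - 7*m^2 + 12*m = (m - 3)*(m^2 - 4*m) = m*(m - 3)*(m - 4)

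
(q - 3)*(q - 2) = q^2 - 5*q + 6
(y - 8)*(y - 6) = y^2 - 14*y + 48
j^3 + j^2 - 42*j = j*(j - 6)*(j + 7)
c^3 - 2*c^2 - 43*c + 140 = (c - 5)*(c - 4)*(c + 7)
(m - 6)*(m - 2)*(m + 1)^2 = m^4 - 6*m^3 - 3*m^2 + 16*m + 12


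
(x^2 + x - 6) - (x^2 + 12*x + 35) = -11*x - 41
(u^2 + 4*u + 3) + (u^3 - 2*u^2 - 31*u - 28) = u^3 - u^2 - 27*u - 25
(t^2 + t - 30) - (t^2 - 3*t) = 4*t - 30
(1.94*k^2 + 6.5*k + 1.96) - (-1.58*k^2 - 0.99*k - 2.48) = 3.52*k^2 + 7.49*k + 4.44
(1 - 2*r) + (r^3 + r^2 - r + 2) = r^3 + r^2 - 3*r + 3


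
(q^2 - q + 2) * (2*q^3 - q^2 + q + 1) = 2*q^5 - 3*q^4 + 6*q^3 - 2*q^2 + q + 2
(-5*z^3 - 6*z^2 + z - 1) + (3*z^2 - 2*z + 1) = -5*z^3 - 3*z^2 - z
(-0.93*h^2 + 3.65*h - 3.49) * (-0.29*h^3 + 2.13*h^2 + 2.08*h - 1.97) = 0.2697*h^5 - 3.0394*h^4 + 6.8522*h^3 + 1.9904*h^2 - 14.4497*h + 6.8753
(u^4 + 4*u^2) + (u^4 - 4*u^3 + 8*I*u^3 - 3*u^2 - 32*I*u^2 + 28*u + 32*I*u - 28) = 2*u^4 - 4*u^3 + 8*I*u^3 + u^2 - 32*I*u^2 + 28*u + 32*I*u - 28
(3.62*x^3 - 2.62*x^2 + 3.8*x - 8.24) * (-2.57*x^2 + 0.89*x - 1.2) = -9.3034*x^5 + 9.9552*x^4 - 16.4418*x^3 + 27.7028*x^2 - 11.8936*x + 9.888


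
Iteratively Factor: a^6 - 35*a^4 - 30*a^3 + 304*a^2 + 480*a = (a + 3)*(a^5 - 3*a^4 - 26*a^3 + 48*a^2 + 160*a) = (a - 5)*(a + 3)*(a^4 + 2*a^3 - 16*a^2 - 32*a) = (a - 5)*(a + 3)*(a + 4)*(a^3 - 2*a^2 - 8*a) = (a - 5)*(a + 2)*(a + 3)*(a + 4)*(a^2 - 4*a) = (a - 5)*(a - 4)*(a + 2)*(a + 3)*(a + 4)*(a)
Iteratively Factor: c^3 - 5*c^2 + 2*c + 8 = (c + 1)*(c^2 - 6*c + 8) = (c - 4)*(c + 1)*(c - 2)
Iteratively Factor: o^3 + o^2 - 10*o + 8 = (o - 1)*(o^2 + 2*o - 8) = (o - 2)*(o - 1)*(o + 4)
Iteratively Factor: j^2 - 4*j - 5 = (j + 1)*(j - 5)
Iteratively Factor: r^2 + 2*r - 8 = (r + 4)*(r - 2)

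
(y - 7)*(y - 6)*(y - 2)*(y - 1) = y^4 - 16*y^3 + 83*y^2 - 152*y + 84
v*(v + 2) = v^2 + 2*v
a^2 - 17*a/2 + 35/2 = (a - 5)*(a - 7/2)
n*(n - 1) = n^2 - n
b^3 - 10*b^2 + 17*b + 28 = (b - 7)*(b - 4)*(b + 1)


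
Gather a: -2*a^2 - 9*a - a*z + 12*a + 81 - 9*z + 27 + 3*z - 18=-2*a^2 + a*(3 - z) - 6*z + 90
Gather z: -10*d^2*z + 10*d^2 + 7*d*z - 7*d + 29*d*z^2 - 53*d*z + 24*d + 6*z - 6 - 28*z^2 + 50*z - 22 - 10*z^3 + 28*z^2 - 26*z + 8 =10*d^2 + 29*d*z^2 + 17*d - 10*z^3 + z*(-10*d^2 - 46*d + 30) - 20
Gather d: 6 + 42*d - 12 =42*d - 6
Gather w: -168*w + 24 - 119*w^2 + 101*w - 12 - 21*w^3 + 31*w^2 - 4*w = -21*w^3 - 88*w^2 - 71*w + 12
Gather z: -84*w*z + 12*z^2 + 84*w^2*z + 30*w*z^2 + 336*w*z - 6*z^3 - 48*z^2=-6*z^3 + z^2*(30*w - 36) + z*(84*w^2 + 252*w)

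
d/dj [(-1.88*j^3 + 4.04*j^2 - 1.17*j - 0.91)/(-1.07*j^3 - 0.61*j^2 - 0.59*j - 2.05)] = (5.4696*j^4 - 0.2854*j^3 + 5.5436*j^2 - 17.6742*j + 1.8616)/(1.1449*j^6 + 1.3054*j^5 + 1.6347*j^4 + 5.1068*j^3 + 2.8491*j^2 + 2.419*j + 4.2025)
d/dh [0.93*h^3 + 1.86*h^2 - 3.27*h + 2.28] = 2.79*h^2 + 3.72*h - 3.27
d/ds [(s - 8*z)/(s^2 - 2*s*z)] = (s*(s - 2*z) - 2*(s - 8*z)*(s - z))/(s^2*(s - 2*z)^2)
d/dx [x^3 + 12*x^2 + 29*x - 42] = 3*x^2 + 24*x + 29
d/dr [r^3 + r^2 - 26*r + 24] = 3*r^2 + 2*r - 26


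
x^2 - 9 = (x - 3)*(x + 3)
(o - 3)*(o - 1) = o^2 - 4*o + 3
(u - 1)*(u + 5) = u^2 + 4*u - 5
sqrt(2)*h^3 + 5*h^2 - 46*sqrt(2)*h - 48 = (h - 4*sqrt(2))*(h + 6*sqrt(2))*(sqrt(2)*h + 1)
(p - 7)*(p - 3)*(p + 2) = p^3 - 8*p^2 + p + 42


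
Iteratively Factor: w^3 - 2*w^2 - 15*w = (w)*(w^2 - 2*w - 15) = w*(w + 3)*(w - 5)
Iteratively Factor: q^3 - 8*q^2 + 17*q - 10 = (q - 1)*(q^2 - 7*q + 10) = (q - 2)*(q - 1)*(q - 5)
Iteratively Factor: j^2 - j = (j)*(j - 1)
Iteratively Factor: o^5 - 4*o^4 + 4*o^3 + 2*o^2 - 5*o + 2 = (o + 1)*(o^4 - 5*o^3 + 9*o^2 - 7*o + 2) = (o - 1)*(o + 1)*(o^3 - 4*o^2 + 5*o - 2) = (o - 1)^2*(o + 1)*(o^2 - 3*o + 2) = (o - 2)*(o - 1)^2*(o + 1)*(o - 1)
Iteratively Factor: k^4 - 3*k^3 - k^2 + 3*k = (k - 3)*(k^3 - k) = (k - 3)*(k + 1)*(k^2 - k) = (k - 3)*(k - 1)*(k + 1)*(k)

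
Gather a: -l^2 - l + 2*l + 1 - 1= -l^2 + l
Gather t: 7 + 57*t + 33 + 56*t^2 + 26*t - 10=56*t^2 + 83*t + 30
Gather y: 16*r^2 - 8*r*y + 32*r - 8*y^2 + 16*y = 16*r^2 + 32*r - 8*y^2 + y*(16 - 8*r)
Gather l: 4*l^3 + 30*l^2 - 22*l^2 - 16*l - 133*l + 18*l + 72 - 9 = 4*l^3 + 8*l^2 - 131*l + 63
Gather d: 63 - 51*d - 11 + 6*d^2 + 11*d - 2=6*d^2 - 40*d + 50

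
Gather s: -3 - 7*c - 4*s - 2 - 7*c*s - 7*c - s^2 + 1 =-14*c - s^2 + s*(-7*c - 4) - 4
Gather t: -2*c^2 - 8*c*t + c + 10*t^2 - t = -2*c^2 + c + 10*t^2 + t*(-8*c - 1)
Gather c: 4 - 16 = -12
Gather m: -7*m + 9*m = 2*m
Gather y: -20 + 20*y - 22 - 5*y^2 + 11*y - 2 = -5*y^2 + 31*y - 44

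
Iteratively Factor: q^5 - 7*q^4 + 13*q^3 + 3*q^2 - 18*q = (q - 3)*(q^4 - 4*q^3 + q^2 + 6*q) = (q - 3)^2*(q^3 - q^2 - 2*q) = q*(q - 3)^2*(q^2 - q - 2) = q*(q - 3)^2*(q + 1)*(q - 2)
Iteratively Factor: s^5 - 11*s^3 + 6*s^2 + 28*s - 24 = (s - 2)*(s^4 + 2*s^3 - 7*s^2 - 8*s + 12) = (s - 2)*(s + 2)*(s^3 - 7*s + 6) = (s - 2)*(s + 2)*(s + 3)*(s^2 - 3*s + 2) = (s - 2)*(s - 1)*(s + 2)*(s + 3)*(s - 2)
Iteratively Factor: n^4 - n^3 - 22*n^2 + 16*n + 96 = (n + 2)*(n^3 - 3*n^2 - 16*n + 48) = (n - 3)*(n + 2)*(n^2 - 16) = (n - 3)*(n + 2)*(n + 4)*(n - 4)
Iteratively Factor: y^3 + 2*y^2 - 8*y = (y - 2)*(y^2 + 4*y) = y*(y - 2)*(y + 4)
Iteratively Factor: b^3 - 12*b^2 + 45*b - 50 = (b - 2)*(b^2 - 10*b + 25) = (b - 5)*(b - 2)*(b - 5)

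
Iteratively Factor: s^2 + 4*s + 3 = (s + 1)*(s + 3)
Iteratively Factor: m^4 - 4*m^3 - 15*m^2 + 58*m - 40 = (m - 1)*(m^3 - 3*m^2 - 18*m + 40) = (m - 2)*(m - 1)*(m^2 - m - 20) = (m - 2)*(m - 1)*(m + 4)*(m - 5)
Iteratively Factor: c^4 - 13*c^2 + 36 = (c - 2)*(c^3 + 2*c^2 - 9*c - 18) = (c - 2)*(c + 3)*(c^2 - c - 6) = (c - 2)*(c + 2)*(c + 3)*(c - 3)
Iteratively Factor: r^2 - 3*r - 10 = (r - 5)*(r + 2)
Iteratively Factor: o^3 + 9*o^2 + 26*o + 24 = (o + 2)*(o^2 + 7*o + 12) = (o + 2)*(o + 3)*(o + 4)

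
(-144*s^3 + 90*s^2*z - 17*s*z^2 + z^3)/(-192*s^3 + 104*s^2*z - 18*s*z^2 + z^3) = (-3*s + z)/(-4*s + z)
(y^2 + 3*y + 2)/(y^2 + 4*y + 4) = (y + 1)/(y + 2)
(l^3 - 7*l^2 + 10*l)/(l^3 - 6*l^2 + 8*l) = (l - 5)/(l - 4)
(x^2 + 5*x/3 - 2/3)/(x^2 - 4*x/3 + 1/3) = (x + 2)/(x - 1)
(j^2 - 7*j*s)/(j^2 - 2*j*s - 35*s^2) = j/(j + 5*s)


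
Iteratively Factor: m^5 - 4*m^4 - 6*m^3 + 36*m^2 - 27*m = (m)*(m^4 - 4*m^3 - 6*m^2 + 36*m - 27) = m*(m - 1)*(m^3 - 3*m^2 - 9*m + 27) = m*(m - 3)*(m - 1)*(m^2 - 9) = m*(m - 3)^2*(m - 1)*(m + 3)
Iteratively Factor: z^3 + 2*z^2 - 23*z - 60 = (z + 3)*(z^2 - z - 20) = (z + 3)*(z + 4)*(z - 5)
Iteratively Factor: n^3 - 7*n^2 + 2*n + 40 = (n - 4)*(n^2 - 3*n - 10) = (n - 5)*(n - 4)*(n + 2)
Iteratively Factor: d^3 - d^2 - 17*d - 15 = (d - 5)*(d^2 + 4*d + 3) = (d - 5)*(d + 1)*(d + 3)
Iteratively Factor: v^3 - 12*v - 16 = (v + 2)*(v^2 - 2*v - 8) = (v - 4)*(v + 2)*(v + 2)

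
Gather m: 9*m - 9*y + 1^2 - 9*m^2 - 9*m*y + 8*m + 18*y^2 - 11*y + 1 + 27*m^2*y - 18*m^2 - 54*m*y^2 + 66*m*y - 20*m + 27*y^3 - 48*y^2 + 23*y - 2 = m^2*(27*y - 27) + m*(-54*y^2 + 57*y - 3) + 27*y^3 - 30*y^2 + 3*y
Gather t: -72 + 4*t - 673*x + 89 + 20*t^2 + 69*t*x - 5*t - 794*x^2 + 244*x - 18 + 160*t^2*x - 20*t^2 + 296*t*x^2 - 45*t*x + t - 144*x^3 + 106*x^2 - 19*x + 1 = 160*t^2*x + t*(296*x^2 + 24*x) - 144*x^3 - 688*x^2 - 448*x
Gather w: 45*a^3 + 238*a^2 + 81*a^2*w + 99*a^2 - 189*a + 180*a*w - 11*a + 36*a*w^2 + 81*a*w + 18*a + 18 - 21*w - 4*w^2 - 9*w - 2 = 45*a^3 + 337*a^2 - 182*a + w^2*(36*a - 4) + w*(81*a^2 + 261*a - 30) + 16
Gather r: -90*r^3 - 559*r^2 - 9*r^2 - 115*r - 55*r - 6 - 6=-90*r^3 - 568*r^2 - 170*r - 12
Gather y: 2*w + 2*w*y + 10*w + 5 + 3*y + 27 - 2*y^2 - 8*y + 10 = 12*w - 2*y^2 + y*(2*w - 5) + 42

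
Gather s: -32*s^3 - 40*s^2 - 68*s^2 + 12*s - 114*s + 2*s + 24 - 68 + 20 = -32*s^3 - 108*s^2 - 100*s - 24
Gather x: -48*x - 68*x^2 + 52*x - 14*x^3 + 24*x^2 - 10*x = -14*x^3 - 44*x^2 - 6*x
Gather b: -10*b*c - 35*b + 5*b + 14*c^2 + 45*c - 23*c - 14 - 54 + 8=b*(-10*c - 30) + 14*c^2 + 22*c - 60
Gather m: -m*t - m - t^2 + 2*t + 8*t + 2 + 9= m*(-t - 1) - t^2 + 10*t + 11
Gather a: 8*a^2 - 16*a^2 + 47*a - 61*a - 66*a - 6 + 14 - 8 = -8*a^2 - 80*a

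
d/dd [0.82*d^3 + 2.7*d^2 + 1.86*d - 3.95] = 2.46*d^2 + 5.4*d + 1.86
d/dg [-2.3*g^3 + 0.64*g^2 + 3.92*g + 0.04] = -6.9*g^2 + 1.28*g + 3.92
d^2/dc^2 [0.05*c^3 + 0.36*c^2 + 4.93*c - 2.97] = 0.3*c + 0.72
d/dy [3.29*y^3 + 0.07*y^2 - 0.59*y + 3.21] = 9.87*y^2 + 0.14*y - 0.59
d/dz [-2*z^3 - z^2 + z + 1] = -6*z^2 - 2*z + 1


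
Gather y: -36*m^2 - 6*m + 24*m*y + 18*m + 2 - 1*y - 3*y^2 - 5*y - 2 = -36*m^2 + 12*m - 3*y^2 + y*(24*m - 6)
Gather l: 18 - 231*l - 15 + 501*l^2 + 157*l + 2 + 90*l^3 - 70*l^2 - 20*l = 90*l^3 + 431*l^2 - 94*l + 5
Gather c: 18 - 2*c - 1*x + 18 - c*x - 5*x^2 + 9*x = c*(-x - 2) - 5*x^2 + 8*x + 36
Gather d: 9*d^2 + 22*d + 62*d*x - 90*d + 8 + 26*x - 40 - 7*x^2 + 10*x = 9*d^2 + d*(62*x - 68) - 7*x^2 + 36*x - 32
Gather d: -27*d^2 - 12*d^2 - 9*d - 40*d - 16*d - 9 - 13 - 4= -39*d^2 - 65*d - 26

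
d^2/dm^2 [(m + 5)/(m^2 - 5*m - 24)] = 2*(-3*m*(-m^2 + 5*m + 24) - (m + 5)*(2*m - 5)^2)/(-m^2 + 5*m + 24)^3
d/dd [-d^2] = -2*d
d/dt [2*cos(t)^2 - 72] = -2*sin(2*t)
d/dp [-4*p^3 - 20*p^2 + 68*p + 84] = -12*p^2 - 40*p + 68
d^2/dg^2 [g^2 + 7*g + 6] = 2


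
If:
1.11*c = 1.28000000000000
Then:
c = 1.15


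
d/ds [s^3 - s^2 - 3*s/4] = 3*s^2 - 2*s - 3/4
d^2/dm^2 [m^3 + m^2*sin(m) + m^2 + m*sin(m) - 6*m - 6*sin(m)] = -m^2*sin(m) - m*sin(m) + 4*m*cos(m) + 6*m + 8*sin(m) + 2*cos(m) + 2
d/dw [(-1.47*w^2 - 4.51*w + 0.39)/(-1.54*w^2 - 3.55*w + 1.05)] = (-1.7269*w^2 - 1.8858*w - 3.351)/(2.3716*w^4 + 10.934*w^3 + 9.3685*w^2 - 7.455*w + 1.1025)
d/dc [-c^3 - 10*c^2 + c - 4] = -3*c^2 - 20*c + 1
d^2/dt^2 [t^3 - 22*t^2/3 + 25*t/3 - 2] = 6*t - 44/3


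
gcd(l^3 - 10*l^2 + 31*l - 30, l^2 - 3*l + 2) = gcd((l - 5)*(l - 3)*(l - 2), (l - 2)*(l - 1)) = l - 2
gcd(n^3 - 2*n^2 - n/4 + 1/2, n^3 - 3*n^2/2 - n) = n^2 - 3*n/2 - 1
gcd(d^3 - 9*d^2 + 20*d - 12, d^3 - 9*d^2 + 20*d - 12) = d^3 - 9*d^2 + 20*d - 12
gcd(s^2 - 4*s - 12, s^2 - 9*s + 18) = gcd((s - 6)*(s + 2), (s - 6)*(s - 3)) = s - 6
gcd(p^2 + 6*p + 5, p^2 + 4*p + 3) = p + 1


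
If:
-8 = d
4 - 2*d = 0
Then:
No Solution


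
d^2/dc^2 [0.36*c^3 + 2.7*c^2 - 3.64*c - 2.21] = 2.16*c + 5.4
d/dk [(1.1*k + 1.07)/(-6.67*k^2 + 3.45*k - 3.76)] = (7.337*k^2 + 14.2738*k - 7.8275)/(44.4889*k^4 - 46.023*k^3 + 62.0609*k^2 - 25.944*k + 14.1376)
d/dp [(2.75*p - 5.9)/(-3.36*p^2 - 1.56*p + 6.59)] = (9.24*p^2 - 39.648*p + 8.9185)/(11.2896*p^4 + 10.4832*p^3 - 41.8512*p^2 - 20.5608*p + 43.4281)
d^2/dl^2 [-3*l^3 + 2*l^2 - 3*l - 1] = 4 - 18*l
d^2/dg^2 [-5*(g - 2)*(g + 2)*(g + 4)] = -30*g - 40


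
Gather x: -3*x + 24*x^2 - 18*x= 24*x^2 - 21*x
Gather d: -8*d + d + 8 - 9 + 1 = -7*d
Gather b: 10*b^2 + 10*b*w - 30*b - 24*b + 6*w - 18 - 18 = 10*b^2 + b*(10*w - 54) + 6*w - 36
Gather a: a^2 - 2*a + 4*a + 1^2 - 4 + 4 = a^2 + 2*a + 1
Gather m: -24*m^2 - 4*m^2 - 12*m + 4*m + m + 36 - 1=-28*m^2 - 7*m + 35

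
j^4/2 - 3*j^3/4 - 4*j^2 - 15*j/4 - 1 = (j/2 + 1/4)*(j - 4)*(j + 1)^2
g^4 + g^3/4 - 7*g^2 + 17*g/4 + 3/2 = (g - 2)*(g - 1)*(g + 1/4)*(g + 3)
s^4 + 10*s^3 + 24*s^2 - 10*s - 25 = (s - 1)*(s + 1)*(s + 5)^2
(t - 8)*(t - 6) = t^2 - 14*t + 48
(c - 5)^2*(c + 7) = c^3 - 3*c^2 - 45*c + 175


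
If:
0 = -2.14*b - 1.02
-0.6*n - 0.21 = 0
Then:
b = -0.48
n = -0.35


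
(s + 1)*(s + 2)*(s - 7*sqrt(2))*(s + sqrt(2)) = s^4 - 6*sqrt(2)*s^3 + 3*s^3 - 18*sqrt(2)*s^2 - 12*s^2 - 42*s - 12*sqrt(2)*s - 28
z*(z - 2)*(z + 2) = z^3 - 4*z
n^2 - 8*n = n*(n - 8)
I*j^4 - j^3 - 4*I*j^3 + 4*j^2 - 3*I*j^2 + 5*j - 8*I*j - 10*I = (j - 5)*(j + 1)*(j + 2*I)*(I*j + 1)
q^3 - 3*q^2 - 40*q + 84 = (q - 7)*(q - 2)*(q + 6)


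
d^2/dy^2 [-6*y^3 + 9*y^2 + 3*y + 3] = 18 - 36*y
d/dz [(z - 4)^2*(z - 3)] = (z - 4)*(3*z - 10)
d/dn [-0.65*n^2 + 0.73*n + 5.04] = 0.73 - 1.3*n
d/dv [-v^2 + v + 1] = 1 - 2*v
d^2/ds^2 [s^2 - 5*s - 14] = 2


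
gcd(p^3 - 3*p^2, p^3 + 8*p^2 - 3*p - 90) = p - 3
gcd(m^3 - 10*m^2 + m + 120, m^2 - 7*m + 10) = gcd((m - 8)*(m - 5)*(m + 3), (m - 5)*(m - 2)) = m - 5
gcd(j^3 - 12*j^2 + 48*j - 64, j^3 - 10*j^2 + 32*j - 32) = j^2 - 8*j + 16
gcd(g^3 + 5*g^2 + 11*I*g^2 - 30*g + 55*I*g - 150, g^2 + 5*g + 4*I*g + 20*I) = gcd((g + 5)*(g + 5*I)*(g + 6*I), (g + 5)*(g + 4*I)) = g + 5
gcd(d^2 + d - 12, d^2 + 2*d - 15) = d - 3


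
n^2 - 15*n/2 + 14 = (n - 4)*(n - 7/2)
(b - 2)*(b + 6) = b^2 + 4*b - 12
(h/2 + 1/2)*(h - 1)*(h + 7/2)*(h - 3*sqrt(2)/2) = h^4/2 - 3*sqrt(2)*h^3/4 + 7*h^3/4 - 21*sqrt(2)*h^2/8 - h^2/2 - 7*h/4 + 3*sqrt(2)*h/4 + 21*sqrt(2)/8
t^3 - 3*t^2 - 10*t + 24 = (t - 4)*(t - 2)*(t + 3)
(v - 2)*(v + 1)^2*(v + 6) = v^4 + 6*v^3 - 3*v^2 - 20*v - 12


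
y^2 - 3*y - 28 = (y - 7)*(y + 4)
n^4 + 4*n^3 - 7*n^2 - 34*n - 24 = (n - 3)*(n + 1)*(n + 2)*(n + 4)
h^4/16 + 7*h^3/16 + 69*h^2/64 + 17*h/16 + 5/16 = (h/4 + 1/2)^2*(h + 1/2)*(h + 5/2)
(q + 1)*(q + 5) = q^2 + 6*q + 5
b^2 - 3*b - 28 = (b - 7)*(b + 4)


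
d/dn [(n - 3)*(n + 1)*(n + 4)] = 3*n^2 + 4*n - 11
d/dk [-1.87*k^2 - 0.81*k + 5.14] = -3.74*k - 0.81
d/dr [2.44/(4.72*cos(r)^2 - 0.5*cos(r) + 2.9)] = (23.0336*cos(r) - 1.22)*sin(r)/(4.72*cos(r)^2 - 0.5*cos(r) + 2.9)^2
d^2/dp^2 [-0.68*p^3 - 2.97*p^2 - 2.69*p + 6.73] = -4.08*p - 5.94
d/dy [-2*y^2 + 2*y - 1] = 2 - 4*y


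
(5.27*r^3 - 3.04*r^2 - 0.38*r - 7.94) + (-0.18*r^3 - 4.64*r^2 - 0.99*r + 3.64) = 5.09*r^3 - 7.68*r^2 - 1.37*r - 4.3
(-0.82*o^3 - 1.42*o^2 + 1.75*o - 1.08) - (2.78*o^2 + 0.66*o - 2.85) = -0.82*o^3 - 4.2*o^2 + 1.09*o + 1.77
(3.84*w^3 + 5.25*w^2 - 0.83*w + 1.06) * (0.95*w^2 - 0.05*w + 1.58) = 3.648*w^5 + 4.7955*w^4 + 5.0162*w^3 + 9.3435*w^2 - 1.3644*w + 1.6748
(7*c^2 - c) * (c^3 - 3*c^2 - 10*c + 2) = 7*c^5 - 22*c^4 - 67*c^3 + 24*c^2 - 2*c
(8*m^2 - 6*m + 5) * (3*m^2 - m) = 24*m^4 - 26*m^3 + 21*m^2 - 5*m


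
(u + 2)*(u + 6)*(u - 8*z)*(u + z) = u^4 - 7*u^3*z + 8*u^3 - 8*u^2*z^2 - 56*u^2*z + 12*u^2 - 64*u*z^2 - 84*u*z - 96*z^2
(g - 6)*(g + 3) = g^2 - 3*g - 18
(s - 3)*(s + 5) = s^2 + 2*s - 15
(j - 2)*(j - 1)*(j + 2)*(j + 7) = j^4 + 6*j^3 - 11*j^2 - 24*j + 28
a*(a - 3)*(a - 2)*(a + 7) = a^4 + 2*a^3 - 29*a^2 + 42*a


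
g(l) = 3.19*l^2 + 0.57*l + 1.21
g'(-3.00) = -18.57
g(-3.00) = 28.21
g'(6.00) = 38.85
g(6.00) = 119.47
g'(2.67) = 17.60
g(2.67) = 25.47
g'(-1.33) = -7.92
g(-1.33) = 6.09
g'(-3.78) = -23.55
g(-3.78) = 44.64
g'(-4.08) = -25.46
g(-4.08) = 51.99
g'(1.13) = 7.78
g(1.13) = 5.93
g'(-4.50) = -28.14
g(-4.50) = 63.24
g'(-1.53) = -9.19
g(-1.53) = 7.81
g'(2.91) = 19.14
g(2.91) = 29.88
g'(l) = 6.38*l + 0.57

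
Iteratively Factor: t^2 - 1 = (t - 1)*(t + 1)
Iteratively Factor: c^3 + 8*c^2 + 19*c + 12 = (c + 1)*(c^2 + 7*c + 12) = (c + 1)*(c + 3)*(c + 4)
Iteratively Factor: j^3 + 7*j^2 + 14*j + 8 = (j + 4)*(j^2 + 3*j + 2) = (j + 2)*(j + 4)*(j + 1)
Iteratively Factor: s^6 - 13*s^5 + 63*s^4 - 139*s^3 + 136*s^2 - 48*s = (s - 1)*(s^5 - 12*s^4 + 51*s^3 - 88*s^2 + 48*s) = (s - 3)*(s - 1)*(s^4 - 9*s^3 + 24*s^2 - 16*s) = (s - 3)*(s - 1)^2*(s^3 - 8*s^2 + 16*s) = s*(s - 3)*(s - 1)^2*(s^2 - 8*s + 16) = s*(s - 4)*(s - 3)*(s - 1)^2*(s - 4)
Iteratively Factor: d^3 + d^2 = (d + 1)*(d^2) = d*(d + 1)*(d)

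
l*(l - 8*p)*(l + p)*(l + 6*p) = l^4 - l^3*p - 50*l^2*p^2 - 48*l*p^3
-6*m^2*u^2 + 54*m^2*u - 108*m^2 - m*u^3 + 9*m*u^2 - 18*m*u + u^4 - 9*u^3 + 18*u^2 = (-3*m + u)*(2*m + u)*(u - 6)*(u - 3)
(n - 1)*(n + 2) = n^2 + n - 2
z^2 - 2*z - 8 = (z - 4)*(z + 2)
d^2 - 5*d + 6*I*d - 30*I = (d - 5)*(d + 6*I)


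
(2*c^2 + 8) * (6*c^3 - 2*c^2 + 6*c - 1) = 12*c^5 - 4*c^4 + 60*c^3 - 18*c^2 + 48*c - 8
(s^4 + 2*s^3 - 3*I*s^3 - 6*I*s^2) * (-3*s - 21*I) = -3*s^5 - 6*s^4 - 12*I*s^4 - 63*s^3 - 24*I*s^3 - 126*s^2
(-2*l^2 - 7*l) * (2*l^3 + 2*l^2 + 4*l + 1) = -4*l^5 - 18*l^4 - 22*l^3 - 30*l^2 - 7*l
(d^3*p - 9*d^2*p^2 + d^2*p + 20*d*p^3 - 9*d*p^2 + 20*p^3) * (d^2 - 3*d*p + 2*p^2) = d^5*p - 12*d^4*p^2 + d^4*p + 49*d^3*p^3 - 12*d^3*p^2 - 78*d^2*p^4 + 49*d^2*p^3 + 40*d*p^5 - 78*d*p^4 + 40*p^5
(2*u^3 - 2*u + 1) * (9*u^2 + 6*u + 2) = 18*u^5 + 12*u^4 - 14*u^3 - 3*u^2 + 2*u + 2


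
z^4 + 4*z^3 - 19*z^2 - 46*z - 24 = (z - 4)*(z + 1)^2*(z + 6)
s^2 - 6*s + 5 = (s - 5)*(s - 1)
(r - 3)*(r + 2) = r^2 - r - 6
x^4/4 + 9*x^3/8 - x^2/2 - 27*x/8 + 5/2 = (x/4 + 1)*(x - 1)^2*(x + 5/2)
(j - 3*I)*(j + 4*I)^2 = j^3 + 5*I*j^2 + 8*j + 48*I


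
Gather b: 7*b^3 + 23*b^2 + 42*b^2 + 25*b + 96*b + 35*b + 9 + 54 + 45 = 7*b^3 + 65*b^2 + 156*b + 108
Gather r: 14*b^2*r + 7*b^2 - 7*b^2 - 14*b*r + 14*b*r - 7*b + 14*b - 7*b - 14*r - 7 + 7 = r*(14*b^2 - 14)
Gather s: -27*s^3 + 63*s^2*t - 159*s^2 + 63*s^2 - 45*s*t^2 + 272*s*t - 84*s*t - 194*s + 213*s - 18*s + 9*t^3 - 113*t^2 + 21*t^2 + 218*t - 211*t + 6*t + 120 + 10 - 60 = -27*s^3 + s^2*(63*t - 96) + s*(-45*t^2 + 188*t + 1) + 9*t^3 - 92*t^2 + 13*t + 70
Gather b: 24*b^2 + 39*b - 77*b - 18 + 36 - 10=24*b^2 - 38*b + 8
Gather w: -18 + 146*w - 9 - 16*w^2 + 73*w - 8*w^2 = -24*w^2 + 219*w - 27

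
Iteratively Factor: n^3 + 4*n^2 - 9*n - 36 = (n + 3)*(n^2 + n - 12) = (n - 3)*(n + 3)*(n + 4)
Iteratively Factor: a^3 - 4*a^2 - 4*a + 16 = (a - 2)*(a^2 - 2*a - 8) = (a - 4)*(a - 2)*(a + 2)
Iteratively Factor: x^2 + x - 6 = (x + 3)*(x - 2)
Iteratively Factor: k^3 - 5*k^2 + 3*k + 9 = (k + 1)*(k^2 - 6*k + 9) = (k - 3)*(k + 1)*(k - 3)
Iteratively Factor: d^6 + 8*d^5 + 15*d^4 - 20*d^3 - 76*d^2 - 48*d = (d - 2)*(d^5 + 10*d^4 + 35*d^3 + 50*d^2 + 24*d) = (d - 2)*(d + 4)*(d^4 + 6*d^3 + 11*d^2 + 6*d) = d*(d - 2)*(d + 4)*(d^3 + 6*d^2 + 11*d + 6) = d*(d - 2)*(d + 1)*(d + 4)*(d^2 + 5*d + 6) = d*(d - 2)*(d + 1)*(d + 3)*(d + 4)*(d + 2)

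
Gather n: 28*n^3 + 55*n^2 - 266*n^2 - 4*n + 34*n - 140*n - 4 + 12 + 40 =28*n^3 - 211*n^2 - 110*n + 48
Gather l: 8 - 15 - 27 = -34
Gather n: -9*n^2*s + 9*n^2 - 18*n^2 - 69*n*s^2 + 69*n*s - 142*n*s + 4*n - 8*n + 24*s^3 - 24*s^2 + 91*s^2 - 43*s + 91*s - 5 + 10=n^2*(-9*s - 9) + n*(-69*s^2 - 73*s - 4) + 24*s^3 + 67*s^2 + 48*s + 5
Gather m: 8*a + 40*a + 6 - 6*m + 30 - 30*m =48*a - 36*m + 36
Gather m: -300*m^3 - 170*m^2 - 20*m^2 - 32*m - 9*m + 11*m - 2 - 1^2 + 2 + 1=-300*m^3 - 190*m^2 - 30*m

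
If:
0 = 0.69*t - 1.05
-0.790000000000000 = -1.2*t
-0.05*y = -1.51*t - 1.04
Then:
No Solution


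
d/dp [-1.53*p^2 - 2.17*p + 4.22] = -3.06*p - 2.17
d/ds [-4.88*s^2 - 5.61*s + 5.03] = -9.76*s - 5.61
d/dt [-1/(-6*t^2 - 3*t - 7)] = 3*(-4*t - 1)/(6*t^2 + 3*t + 7)^2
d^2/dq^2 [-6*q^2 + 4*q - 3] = -12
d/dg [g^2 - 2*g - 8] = 2*g - 2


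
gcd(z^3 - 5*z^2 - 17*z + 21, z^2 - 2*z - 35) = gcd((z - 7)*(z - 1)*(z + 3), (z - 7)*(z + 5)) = z - 7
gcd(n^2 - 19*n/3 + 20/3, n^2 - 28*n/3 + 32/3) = n - 4/3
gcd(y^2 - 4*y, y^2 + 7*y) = y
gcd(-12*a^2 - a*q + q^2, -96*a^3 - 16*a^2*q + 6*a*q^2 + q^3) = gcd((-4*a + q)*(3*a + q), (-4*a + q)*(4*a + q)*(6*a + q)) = -4*a + q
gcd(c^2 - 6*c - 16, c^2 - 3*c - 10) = c + 2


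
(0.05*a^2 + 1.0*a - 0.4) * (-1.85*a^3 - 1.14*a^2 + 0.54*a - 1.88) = -0.0925*a^5 - 1.907*a^4 - 0.373*a^3 + 0.902*a^2 - 2.096*a + 0.752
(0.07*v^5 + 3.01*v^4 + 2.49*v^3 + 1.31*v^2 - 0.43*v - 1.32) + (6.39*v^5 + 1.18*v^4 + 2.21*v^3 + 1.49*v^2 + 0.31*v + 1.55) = 6.46*v^5 + 4.19*v^4 + 4.7*v^3 + 2.8*v^2 - 0.12*v + 0.23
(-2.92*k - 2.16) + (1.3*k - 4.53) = -1.62*k - 6.69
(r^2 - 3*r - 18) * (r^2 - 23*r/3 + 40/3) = r^4 - 32*r^3/3 + 55*r^2/3 + 98*r - 240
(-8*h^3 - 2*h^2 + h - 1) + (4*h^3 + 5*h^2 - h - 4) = -4*h^3 + 3*h^2 - 5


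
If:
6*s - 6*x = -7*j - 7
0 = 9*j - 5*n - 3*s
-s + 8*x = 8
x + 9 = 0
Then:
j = 419/7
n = 5451/35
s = -80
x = -9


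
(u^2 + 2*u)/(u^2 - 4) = u/(u - 2)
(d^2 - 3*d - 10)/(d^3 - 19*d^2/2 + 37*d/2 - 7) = 2*(d^2 - 3*d - 10)/(2*d^3 - 19*d^2 + 37*d - 14)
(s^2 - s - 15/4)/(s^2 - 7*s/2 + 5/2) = (s + 3/2)/(s - 1)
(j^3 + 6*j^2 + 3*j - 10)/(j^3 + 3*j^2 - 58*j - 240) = (j^2 + j - 2)/(j^2 - 2*j - 48)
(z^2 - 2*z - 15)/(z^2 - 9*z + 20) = (z + 3)/(z - 4)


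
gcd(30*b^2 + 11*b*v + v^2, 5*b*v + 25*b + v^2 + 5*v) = 5*b + v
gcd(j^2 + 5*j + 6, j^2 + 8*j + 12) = j + 2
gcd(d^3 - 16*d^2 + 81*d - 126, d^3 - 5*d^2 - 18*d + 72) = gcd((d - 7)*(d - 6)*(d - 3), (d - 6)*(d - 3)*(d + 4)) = d^2 - 9*d + 18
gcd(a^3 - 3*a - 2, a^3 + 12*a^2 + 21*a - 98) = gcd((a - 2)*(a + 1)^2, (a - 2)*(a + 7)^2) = a - 2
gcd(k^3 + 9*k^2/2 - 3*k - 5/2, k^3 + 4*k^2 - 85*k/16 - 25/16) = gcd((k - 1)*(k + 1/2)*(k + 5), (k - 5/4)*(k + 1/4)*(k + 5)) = k + 5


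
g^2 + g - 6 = (g - 2)*(g + 3)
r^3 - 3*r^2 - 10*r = r*(r - 5)*(r + 2)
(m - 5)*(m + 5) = m^2 - 25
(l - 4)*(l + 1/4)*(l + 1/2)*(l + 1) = l^4 - 9*l^3/4 - 49*l^2/8 - 27*l/8 - 1/2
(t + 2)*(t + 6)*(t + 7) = t^3 + 15*t^2 + 68*t + 84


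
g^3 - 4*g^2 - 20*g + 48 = (g - 6)*(g - 2)*(g + 4)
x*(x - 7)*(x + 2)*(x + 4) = x^4 - x^3 - 34*x^2 - 56*x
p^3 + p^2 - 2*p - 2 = (p + 1)*(p - sqrt(2))*(p + sqrt(2))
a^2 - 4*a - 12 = (a - 6)*(a + 2)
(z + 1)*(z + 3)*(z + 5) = z^3 + 9*z^2 + 23*z + 15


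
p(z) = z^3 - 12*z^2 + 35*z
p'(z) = 3*z^2 - 24*z + 35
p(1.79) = 29.94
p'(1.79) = 1.65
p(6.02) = -6.02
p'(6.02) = -0.76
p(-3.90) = -378.34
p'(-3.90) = 174.23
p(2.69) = 26.78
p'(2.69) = -7.85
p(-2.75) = -207.80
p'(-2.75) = 123.69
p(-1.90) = -116.68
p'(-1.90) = 91.43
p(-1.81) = -108.59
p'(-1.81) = 88.27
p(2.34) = 29.01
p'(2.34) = -4.73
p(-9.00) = -2016.00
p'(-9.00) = 494.00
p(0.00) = 0.00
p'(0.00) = 35.00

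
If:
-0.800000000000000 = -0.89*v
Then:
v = 0.90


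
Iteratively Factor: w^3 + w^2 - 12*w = (w - 3)*(w^2 + 4*w) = (w - 3)*(w + 4)*(w)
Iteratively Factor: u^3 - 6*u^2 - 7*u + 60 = (u + 3)*(u^2 - 9*u + 20) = (u - 5)*(u + 3)*(u - 4)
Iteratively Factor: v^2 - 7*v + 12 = (v - 3)*(v - 4)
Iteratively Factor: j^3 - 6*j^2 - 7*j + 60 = (j - 5)*(j^2 - j - 12) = (j - 5)*(j + 3)*(j - 4)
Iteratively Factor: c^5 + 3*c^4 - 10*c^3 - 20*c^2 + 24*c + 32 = (c - 2)*(c^4 + 5*c^3 - 20*c - 16) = (c - 2)*(c + 2)*(c^3 + 3*c^2 - 6*c - 8) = (c - 2)^2*(c + 2)*(c^2 + 5*c + 4) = (c - 2)^2*(c + 2)*(c + 4)*(c + 1)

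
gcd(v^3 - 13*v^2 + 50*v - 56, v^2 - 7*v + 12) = v - 4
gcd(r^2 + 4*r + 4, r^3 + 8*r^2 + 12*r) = r + 2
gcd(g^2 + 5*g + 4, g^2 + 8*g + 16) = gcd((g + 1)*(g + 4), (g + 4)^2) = g + 4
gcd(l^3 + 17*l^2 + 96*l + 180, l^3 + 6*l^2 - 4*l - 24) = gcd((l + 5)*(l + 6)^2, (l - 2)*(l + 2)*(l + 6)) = l + 6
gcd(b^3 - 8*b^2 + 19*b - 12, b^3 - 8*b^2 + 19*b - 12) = b^3 - 8*b^2 + 19*b - 12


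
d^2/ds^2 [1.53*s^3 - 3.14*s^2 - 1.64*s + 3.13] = 9.18*s - 6.28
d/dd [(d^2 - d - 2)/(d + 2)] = d*(d + 4)/(d^2 + 4*d + 4)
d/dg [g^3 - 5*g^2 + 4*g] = 3*g^2 - 10*g + 4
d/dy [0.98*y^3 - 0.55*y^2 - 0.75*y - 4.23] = 2.94*y^2 - 1.1*y - 0.75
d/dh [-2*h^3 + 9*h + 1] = 9 - 6*h^2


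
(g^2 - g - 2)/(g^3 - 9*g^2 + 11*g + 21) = (g - 2)/(g^2 - 10*g + 21)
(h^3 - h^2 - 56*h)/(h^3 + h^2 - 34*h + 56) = h*(h - 8)/(h^2 - 6*h + 8)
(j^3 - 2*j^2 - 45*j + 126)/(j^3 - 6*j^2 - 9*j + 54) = (j + 7)/(j + 3)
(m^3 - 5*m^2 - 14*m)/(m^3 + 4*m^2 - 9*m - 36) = m*(m^2 - 5*m - 14)/(m^3 + 4*m^2 - 9*m - 36)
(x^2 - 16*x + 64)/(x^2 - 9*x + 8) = (x - 8)/(x - 1)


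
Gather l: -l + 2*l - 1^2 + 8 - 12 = l - 5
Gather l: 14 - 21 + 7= 0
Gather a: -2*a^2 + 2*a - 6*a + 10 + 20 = -2*a^2 - 4*a + 30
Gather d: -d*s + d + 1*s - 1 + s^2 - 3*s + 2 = d*(1 - s) + s^2 - 2*s + 1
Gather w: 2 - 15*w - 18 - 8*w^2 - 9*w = -8*w^2 - 24*w - 16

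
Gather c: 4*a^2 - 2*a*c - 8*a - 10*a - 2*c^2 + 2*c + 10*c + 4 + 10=4*a^2 - 18*a - 2*c^2 + c*(12 - 2*a) + 14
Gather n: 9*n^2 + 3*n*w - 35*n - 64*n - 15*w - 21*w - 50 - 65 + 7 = 9*n^2 + n*(3*w - 99) - 36*w - 108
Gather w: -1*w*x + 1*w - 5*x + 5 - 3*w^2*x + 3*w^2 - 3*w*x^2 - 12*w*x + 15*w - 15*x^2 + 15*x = w^2*(3 - 3*x) + w*(-3*x^2 - 13*x + 16) - 15*x^2 + 10*x + 5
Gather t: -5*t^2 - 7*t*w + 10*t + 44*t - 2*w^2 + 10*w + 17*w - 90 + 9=-5*t^2 + t*(54 - 7*w) - 2*w^2 + 27*w - 81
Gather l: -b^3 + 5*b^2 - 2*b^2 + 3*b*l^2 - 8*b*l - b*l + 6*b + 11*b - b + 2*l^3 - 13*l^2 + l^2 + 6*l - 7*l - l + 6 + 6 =-b^3 + 3*b^2 + 16*b + 2*l^3 + l^2*(3*b - 12) + l*(-9*b - 2) + 12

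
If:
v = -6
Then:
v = -6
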